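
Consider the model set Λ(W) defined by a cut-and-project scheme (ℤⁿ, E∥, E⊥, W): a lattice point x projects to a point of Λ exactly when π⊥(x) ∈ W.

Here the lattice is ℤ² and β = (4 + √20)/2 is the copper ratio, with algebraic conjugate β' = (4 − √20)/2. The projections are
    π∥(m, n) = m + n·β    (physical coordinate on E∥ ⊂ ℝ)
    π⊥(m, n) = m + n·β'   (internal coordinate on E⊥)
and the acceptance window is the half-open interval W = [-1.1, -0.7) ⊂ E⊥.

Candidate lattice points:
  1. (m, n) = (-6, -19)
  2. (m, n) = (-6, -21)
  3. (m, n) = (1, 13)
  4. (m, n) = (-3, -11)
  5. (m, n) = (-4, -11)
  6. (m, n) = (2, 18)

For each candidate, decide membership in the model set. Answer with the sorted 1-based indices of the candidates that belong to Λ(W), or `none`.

2

Compute β' = (4−√20)/2 = -0.2361, so π⊥(m,n) = m -0.2361·n.
[1] lift (-6,-19): star map gives -1.5147; window check -1.1 ≤ -1.5147 < -0.7 is false → out
[2] lift (-6,-21): star map gives -1.0426; window check -1.1 ≤ -1.0426 < -0.7 is true → IN Λ
[3] lift (1,13): star map gives -2.0689; window check -1.1 ≤ -2.0689 < -0.7 is false → out
[4] lift (-3,-11): star map gives -0.4033; window check -1.1 ≤ -0.4033 < -0.7 is false → out
[5] lift (-4,-11): star map gives -1.4033; window check -1.1 ≤ -1.4033 < -0.7 is false → out
[6] lift (2,18): star map gives -2.2492; window check -1.1 ≤ -2.2492 < -0.7 is false → out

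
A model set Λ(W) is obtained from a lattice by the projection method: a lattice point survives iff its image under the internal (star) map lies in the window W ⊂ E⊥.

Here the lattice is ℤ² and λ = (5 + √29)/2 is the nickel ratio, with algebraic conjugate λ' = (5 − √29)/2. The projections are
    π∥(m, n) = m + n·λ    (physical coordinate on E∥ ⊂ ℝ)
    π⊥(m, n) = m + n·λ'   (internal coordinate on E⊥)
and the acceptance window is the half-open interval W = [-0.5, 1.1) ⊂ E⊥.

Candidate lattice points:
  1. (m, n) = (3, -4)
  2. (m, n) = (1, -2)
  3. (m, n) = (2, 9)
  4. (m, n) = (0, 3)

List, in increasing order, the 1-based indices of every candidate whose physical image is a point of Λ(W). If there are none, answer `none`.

3

λ' = (5−√29)/2 ≈ -0.19258.
candidate 1: (m,n)=(3,-4) → π∥ = 3-4·λ ≈ -17.77033, π⊥ = 3-4·λ' ≈ 3.77033 ∉ [-0.5, 1.1) ⇒ out
candidate 2: (m,n)=(1,-2) → π∥ = 1-2·λ ≈ -9.38516, π⊥ = 1-2·λ' ≈ 1.38516 ∉ [-0.5, 1.1) ⇒ out
candidate 3: (m,n)=(2,9) → π∥ = 2+9·λ ≈ 48.73324, π⊥ = 2+9·λ' ≈ 0.26676 ∈ [-0.5, 1.1) ⇒ IN Λ
candidate 4: (m,n)=(0,3) → π∥ = 0+3·λ ≈ 15.57775, π⊥ = 0+3·λ' ≈ -0.57775 ∉ [-0.5, 1.1) ⇒ out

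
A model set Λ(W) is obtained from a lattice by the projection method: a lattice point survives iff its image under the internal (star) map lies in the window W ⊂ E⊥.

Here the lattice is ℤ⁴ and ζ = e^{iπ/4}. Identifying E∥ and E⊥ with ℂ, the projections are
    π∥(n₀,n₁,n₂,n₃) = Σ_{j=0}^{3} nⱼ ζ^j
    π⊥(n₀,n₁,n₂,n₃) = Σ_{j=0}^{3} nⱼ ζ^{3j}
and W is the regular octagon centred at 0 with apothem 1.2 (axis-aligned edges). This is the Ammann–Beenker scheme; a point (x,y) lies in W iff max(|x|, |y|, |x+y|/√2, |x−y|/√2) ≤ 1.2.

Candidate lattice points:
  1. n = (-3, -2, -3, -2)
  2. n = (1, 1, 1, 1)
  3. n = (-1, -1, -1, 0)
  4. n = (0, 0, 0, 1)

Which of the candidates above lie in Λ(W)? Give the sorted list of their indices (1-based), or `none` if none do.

2, 3, 4

π⊥(n) = n₀ + n₁ζ³ + n₂ζ⁶ + n₃ζ⁹ where ζ = e^{iπ/4}.
#1 (-3, -2, -3, -2): internal (-3.000000, 0.171573); octagon support 3.000000 vs apothem 1.2 → ∉ W
#2 (1, 1, 1, 1): internal (1.000000, 0.414214); octagon support 1.000000 vs apothem 1.2 → ∈ W
#3 (-1, -1, -1, 0): internal (-0.292893, 0.292893); octagon support 0.414214 vs apothem 1.2 → ∈ W
#4 (0, 0, 0, 1): internal (0.707107, 0.707107); octagon support 1.000000 vs apothem 1.2 → ∈ W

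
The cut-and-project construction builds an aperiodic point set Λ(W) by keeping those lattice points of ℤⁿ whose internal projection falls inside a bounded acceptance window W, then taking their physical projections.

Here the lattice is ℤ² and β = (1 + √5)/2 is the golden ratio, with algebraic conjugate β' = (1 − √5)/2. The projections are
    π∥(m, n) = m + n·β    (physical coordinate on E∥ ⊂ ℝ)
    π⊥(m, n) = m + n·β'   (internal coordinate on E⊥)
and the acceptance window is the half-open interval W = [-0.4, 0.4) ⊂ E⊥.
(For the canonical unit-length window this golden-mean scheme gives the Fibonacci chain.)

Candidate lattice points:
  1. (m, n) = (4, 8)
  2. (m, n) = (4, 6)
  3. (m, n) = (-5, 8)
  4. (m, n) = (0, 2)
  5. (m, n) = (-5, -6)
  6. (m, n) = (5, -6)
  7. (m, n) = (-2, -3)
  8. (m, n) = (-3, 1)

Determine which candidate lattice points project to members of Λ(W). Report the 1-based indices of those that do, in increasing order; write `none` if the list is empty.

2, 7

Compute β' = (1−√5)/2 = -0.61803, so π⊥(m,n) = m -0.61803·n.
candidate 1: (m,n)=(4,8) → π∥ = 4+8·β ≈ 16.94427, π⊥ = 4+8·β' ≈ -0.94427 ∉ [-0.4, 0.4) ⇒ out
candidate 2: (m,n)=(4,6) → π∥ = 4+6·β ≈ 13.70820, π⊥ = 4+6·β' ≈ 0.29180 ∈ [-0.4, 0.4) ⇒ IN Λ
candidate 3: (m,n)=(-5,8) → π∥ = -5+8·β ≈ 7.94427, π⊥ = -5+8·β' ≈ -9.94427 ∉ [-0.4, 0.4) ⇒ out
candidate 4: (m,n)=(0,2) → π∥ = 0+2·β ≈ 3.23607, π⊥ = 0+2·β' ≈ -1.23607 ∉ [-0.4, 0.4) ⇒ out
candidate 5: (m,n)=(-5,-6) → π∥ = -5-6·β ≈ -14.70820, π⊥ = -5-6·β' ≈ -1.29180 ∉ [-0.4, 0.4) ⇒ out
candidate 6: (m,n)=(5,-6) → π∥ = 5-6·β ≈ -4.70820, π⊥ = 5-6·β' ≈ 8.70820 ∉ [-0.4, 0.4) ⇒ out
candidate 7: (m,n)=(-2,-3) → π∥ = -2-3·β ≈ -6.85410, π⊥ = -2-3·β' ≈ -0.14590 ∈ [-0.4, 0.4) ⇒ IN Λ
candidate 8: (m,n)=(-3,1) → π∥ = -3+1·β ≈ -1.38197, π⊥ = -3+1·β' ≈ -3.61803 ∉ [-0.4, 0.4) ⇒ out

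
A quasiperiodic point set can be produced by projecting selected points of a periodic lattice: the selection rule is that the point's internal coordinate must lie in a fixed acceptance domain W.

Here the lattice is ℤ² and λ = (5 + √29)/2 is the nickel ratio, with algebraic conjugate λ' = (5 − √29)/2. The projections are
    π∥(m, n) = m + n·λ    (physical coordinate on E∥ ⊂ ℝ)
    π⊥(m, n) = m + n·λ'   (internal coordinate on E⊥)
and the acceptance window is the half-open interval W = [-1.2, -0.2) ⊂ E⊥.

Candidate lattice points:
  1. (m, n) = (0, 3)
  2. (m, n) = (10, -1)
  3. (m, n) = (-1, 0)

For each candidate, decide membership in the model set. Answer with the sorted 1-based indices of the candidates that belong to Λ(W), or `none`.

1, 3

Compute λ' = (5−√29)/2 = -0.1926, so π⊥(m,n) = m -0.1926·n.
[1] lift (0,3): star map gives -0.5777; window check -1.2 ≤ -0.5777 < -0.2 is true → IN Λ
[2] lift (10,-1): star map gives 10.1926; window check -1.2 ≤ 10.1926 < -0.2 is false → out
[3] lift (-1,0): star map gives -1.0000; window check -1.2 ≤ -1.0000 < -0.2 is true → IN Λ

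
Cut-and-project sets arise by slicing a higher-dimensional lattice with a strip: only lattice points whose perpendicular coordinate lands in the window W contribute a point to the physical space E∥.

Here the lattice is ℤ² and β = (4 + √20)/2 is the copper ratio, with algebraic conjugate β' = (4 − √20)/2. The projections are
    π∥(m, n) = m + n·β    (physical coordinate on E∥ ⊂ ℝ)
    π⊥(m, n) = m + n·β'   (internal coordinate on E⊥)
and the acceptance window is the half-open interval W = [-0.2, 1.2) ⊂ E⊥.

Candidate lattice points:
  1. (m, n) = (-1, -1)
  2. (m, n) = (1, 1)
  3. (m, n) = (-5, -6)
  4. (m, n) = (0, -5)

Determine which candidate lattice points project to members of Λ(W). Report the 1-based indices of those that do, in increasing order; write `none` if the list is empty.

β' = (4−√20)/2 ≈ -0.2361.
[1] lift (-1,-1): star map gives -0.7639; window check -0.2 ≤ -0.7639 < 1.2 is false → out
[2] lift (1,1): star map gives 0.7639; window check -0.2 ≤ 0.7639 < 1.2 is true → IN Λ
[3] lift (-5,-6): star map gives -3.5836; window check -0.2 ≤ -3.5836 < 1.2 is false → out
[4] lift (0,-5): star map gives 1.1803; window check -0.2 ≤ 1.1803 < 1.2 is true → IN Λ

2, 4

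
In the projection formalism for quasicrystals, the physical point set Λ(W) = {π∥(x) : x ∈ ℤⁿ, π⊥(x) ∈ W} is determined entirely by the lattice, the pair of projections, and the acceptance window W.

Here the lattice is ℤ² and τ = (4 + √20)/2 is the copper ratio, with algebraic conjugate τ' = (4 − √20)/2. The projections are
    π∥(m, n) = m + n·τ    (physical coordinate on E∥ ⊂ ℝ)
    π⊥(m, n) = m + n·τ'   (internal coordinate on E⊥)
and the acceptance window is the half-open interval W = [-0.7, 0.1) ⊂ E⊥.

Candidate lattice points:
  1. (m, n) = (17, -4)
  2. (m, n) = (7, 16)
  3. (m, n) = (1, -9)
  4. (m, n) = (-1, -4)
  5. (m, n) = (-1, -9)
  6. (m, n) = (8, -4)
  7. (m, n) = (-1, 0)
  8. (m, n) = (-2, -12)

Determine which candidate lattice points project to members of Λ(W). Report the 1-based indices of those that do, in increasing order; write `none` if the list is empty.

Compute τ' = (4−√20)/2 = -0.236068, so π⊥(m,n) = m -0.236068·n.
#1 (17,-4): internal coord 17 + (-4)·τ' = +17.944272; +17.944272 ∉ [-0.7, 0.1) → out
#2 (7,16): internal coord 7 + (16)·τ' = +3.222912; +3.222912 ∉ [-0.7, 0.1) → out
#3 (1,-9): internal coord 1 + (-9)·τ' = +3.124612; +3.124612 ∉ [-0.7, 0.1) → out
#4 (-1,-4): internal coord -1 + (-4)·τ' = -0.055728; -0.055728 ∈ [-0.7, 0.1) → IN Λ
#5 (-1,-9): internal coord -1 + (-9)·τ' = +1.124612; +1.124612 ∉ [-0.7, 0.1) → out
#6 (8,-4): internal coord 8 + (-4)·τ' = +8.944272; +8.944272 ∉ [-0.7, 0.1) → out
#7 (-1,0): internal coord -1 + (0)·τ' = -1.000000; -1.000000 ∉ [-0.7, 0.1) → out
#8 (-2,-12): internal coord -2 + (-12)·τ' = +0.832816; +0.832816 ∉ [-0.7, 0.1) → out

4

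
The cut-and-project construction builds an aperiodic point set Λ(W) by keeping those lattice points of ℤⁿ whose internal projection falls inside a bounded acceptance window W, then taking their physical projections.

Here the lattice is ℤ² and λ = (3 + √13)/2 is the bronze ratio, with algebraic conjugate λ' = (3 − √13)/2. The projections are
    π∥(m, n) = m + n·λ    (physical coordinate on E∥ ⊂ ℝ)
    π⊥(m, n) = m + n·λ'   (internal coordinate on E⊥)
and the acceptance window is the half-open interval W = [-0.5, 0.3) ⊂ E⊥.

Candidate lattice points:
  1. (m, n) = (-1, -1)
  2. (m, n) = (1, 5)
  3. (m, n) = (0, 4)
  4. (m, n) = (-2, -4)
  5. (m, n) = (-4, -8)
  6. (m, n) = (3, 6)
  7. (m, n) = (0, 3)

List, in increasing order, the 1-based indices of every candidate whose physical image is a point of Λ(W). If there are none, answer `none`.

Numerically λ ≈ 3.302776 and λ' = −1/λ ≈ -0.302776.
candidate 1: (m,n)=(-1,-1) → π∥ = -1-1·λ ≈ -4.302776, π⊥ = -1-1·λ' ≈ -0.697224 ∉ [-0.5, 0.3) ⇒ out
candidate 2: (m,n)=(1,5) → π∥ = 1+5·λ ≈ 17.513878, π⊥ = 1+5·λ' ≈ -0.513878 ∉ [-0.5, 0.3) ⇒ out
candidate 3: (m,n)=(0,4) → π∥ = 0+4·λ ≈ 13.211103, π⊥ = 0+4·λ' ≈ -1.211103 ∉ [-0.5, 0.3) ⇒ out
candidate 4: (m,n)=(-2,-4) → π∥ = -2-4·λ ≈ -15.211103, π⊥ = -2-4·λ' ≈ -0.788897 ∉ [-0.5, 0.3) ⇒ out
candidate 5: (m,n)=(-4,-8) → π∥ = -4-8·λ ≈ -30.422205, π⊥ = -4-8·λ' ≈ -1.577795 ∉ [-0.5, 0.3) ⇒ out
candidate 6: (m,n)=(3,6) → π∥ = 3+6·λ ≈ 22.816654, π⊥ = 3+6·λ' ≈ 1.183346 ∉ [-0.5, 0.3) ⇒ out
candidate 7: (m,n)=(0,3) → π∥ = 0+3·λ ≈ 9.908327, π⊥ = 0+3·λ' ≈ -0.908327 ∉ [-0.5, 0.3) ⇒ out

none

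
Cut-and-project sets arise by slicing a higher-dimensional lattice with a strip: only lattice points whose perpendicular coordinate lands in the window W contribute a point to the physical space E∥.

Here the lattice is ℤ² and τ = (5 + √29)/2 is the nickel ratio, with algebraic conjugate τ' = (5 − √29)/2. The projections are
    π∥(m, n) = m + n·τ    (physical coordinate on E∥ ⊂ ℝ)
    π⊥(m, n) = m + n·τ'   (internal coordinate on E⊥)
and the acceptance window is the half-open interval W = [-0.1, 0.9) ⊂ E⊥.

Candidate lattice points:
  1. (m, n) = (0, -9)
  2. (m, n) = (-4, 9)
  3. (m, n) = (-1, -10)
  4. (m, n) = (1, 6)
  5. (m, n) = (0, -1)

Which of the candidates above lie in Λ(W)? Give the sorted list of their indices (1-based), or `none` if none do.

5

Numerically τ ≈ 5.19258 and τ' = −1/τ ≈ -0.19258.
[1] lift (0,-9): star map gives 1.73324; window check -0.1 ≤ 1.73324 < 0.9 is false → out
[2] lift (-4,9): star map gives -5.73324; window check -0.1 ≤ -5.73324 < 0.9 is false → out
[3] lift (-1,-10): star map gives 0.92582; window check -0.1 ≤ 0.92582 < 0.9 is false → out
[4] lift (1,6): star map gives -0.15549; window check -0.1 ≤ -0.15549 < 0.9 is false → out
[5] lift (0,-1): star map gives 0.19258; window check -0.1 ≤ 0.19258 < 0.9 is true → IN Λ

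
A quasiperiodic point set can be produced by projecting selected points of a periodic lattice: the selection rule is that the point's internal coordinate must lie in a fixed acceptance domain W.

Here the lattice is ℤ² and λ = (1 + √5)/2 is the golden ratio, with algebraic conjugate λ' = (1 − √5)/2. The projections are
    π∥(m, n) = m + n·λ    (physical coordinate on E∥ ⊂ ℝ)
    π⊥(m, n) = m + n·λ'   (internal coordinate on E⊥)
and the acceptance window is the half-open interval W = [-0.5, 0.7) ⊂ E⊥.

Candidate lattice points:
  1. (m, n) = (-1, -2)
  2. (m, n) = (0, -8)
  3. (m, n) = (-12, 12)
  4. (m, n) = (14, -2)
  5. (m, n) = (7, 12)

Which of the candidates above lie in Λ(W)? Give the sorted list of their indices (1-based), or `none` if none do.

1, 5

Compute λ' = (1−√5)/2 = -0.61803, so π⊥(m,n) = m -0.61803·n.
[1] lift (-1,-2): star map gives 0.23607; window check -0.5 ≤ 0.23607 < 0.7 is true → IN Λ
[2] lift (0,-8): star map gives 4.94427; window check -0.5 ≤ 4.94427 < 0.7 is false → out
[3] lift (-12,12): star map gives -19.41641; window check -0.5 ≤ -19.41641 < 0.7 is false → out
[4] lift (14,-2): star map gives 15.23607; window check -0.5 ≤ 15.23607 < 0.7 is false → out
[5] lift (7,12): star map gives -0.41641; window check -0.5 ≤ -0.41641 < 0.7 is true → IN Λ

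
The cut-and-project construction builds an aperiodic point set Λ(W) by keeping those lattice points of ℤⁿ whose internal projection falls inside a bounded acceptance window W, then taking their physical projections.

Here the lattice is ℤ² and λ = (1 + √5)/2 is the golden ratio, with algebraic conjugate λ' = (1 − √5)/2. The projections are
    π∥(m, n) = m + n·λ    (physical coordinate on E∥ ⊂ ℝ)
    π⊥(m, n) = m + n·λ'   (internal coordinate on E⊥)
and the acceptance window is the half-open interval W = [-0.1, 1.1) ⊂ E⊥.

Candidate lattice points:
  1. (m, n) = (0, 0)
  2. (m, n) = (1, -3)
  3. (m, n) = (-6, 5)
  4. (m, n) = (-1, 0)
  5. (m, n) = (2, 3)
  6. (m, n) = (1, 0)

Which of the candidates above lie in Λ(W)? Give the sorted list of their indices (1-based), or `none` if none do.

1, 5, 6

Compute λ' = (1−√5)/2 = -0.6180, so π⊥(m,n) = m -0.6180·n.
candidate 1: (m,n)=(0,0) → π∥ = 0+0·λ ≈ 0.0000, π⊥ = 0+0·λ' ≈ 0.0000 ∈ [-0.1, 1.1) ⇒ IN Λ
candidate 2: (m,n)=(1,-3) → π∥ = 1-3·λ ≈ -3.8541, π⊥ = 1-3·λ' ≈ 2.8541 ∉ [-0.1, 1.1) ⇒ out
candidate 3: (m,n)=(-6,5) → π∥ = -6+5·λ ≈ 2.0902, π⊥ = -6+5·λ' ≈ -9.0902 ∉ [-0.1, 1.1) ⇒ out
candidate 4: (m,n)=(-1,0) → π∥ = -1+0·λ ≈ -1.0000, π⊥ = -1+0·λ' ≈ -1.0000 ∉ [-0.1, 1.1) ⇒ out
candidate 5: (m,n)=(2,3) → π∥ = 2+3·λ ≈ 6.8541, π⊥ = 2+3·λ' ≈ 0.1459 ∈ [-0.1, 1.1) ⇒ IN Λ
candidate 6: (m,n)=(1,0) → π∥ = 1+0·λ ≈ 1.0000, π⊥ = 1+0·λ' ≈ 1.0000 ∈ [-0.1, 1.1) ⇒ IN Λ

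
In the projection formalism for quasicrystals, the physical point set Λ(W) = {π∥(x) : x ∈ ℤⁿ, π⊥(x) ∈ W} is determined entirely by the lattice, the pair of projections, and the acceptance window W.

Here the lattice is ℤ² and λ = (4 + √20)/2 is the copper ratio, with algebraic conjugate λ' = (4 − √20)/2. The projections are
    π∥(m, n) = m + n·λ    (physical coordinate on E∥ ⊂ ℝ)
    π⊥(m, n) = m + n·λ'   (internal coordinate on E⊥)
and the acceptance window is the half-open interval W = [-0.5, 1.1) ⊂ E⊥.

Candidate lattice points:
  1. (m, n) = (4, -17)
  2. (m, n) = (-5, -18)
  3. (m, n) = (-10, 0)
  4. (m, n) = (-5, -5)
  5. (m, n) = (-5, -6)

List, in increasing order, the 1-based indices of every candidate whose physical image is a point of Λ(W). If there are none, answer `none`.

none

λ' = (4−√20)/2 ≈ -0.23607.
candidate 1: (m,n)=(4,-17) → π∥ = 4-17·λ ≈ -68.01316, π⊥ = 4-17·λ' ≈ 8.01316 ∉ [-0.5, 1.1) ⇒ out
candidate 2: (m,n)=(-5,-18) → π∥ = -5-18·λ ≈ -81.24922, π⊥ = -5-18·λ' ≈ -0.75078 ∉ [-0.5, 1.1) ⇒ out
candidate 3: (m,n)=(-10,0) → π∥ = -10+0·λ ≈ -10.00000, π⊥ = -10+0·λ' ≈ -10.00000 ∉ [-0.5, 1.1) ⇒ out
candidate 4: (m,n)=(-5,-5) → π∥ = -5-5·λ ≈ -26.18034, π⊥ = -5-5·λ' ≈ -3.81966 ∉ [-0.5, 1.1) ⇒ out
candidate 5: (m,n)=(-5,-6) → π∥ = -5-6·λ ≈ -30.41641, π⊥ = -5-6·λ' ≈ -3.58359 ∉ [-0.5, 1.1) ⇒ out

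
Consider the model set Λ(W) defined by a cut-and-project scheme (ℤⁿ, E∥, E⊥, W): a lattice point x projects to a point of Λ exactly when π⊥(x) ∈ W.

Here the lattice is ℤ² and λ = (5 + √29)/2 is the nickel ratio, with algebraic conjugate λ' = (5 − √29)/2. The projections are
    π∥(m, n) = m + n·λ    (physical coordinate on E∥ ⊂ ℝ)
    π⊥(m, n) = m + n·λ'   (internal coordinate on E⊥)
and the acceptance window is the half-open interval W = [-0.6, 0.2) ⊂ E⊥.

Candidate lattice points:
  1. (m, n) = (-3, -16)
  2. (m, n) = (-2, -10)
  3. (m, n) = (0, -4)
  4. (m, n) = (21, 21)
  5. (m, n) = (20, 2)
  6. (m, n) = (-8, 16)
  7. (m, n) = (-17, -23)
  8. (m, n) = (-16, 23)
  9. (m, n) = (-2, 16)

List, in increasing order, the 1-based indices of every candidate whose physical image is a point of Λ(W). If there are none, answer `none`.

1, 2

Numerically λ ≈ 5.1926 and λ' = −1/λ ≈ -0.1926.
candidate 1: (m,n)=(-3,-16) → π∥ = -3-16·λ ≈ -86.0813, π⊥ = -3-16·λ' ≈ 0.0813 ∈ [-0.6, 0.2) ⇒ IN Λ
candidate 2: (m,n)=(-2,-10) → π∥ = -2-10·λ ≈ -53.9258, π⊥ = -2-10·λ' ≈ -0.0742 ∈ [-0.6, 0.2) ⇒ IN Λ
candidate 3: (m,n)=(0,-4) → π∥ = 0-4·λ ≈ -20.7703, π⊥ = 0-4·λ' ≈ 0.7703 ∉ [-0.6, 0.2) ⇒ out
candidate 4: (m,n)=(21,21) → π∥ = 21+21·λ ≈ 130.0442, π⊥ = 21+21·λ' ≈ 16.9558 ∉ [-0.6, 0.2) ⇒ out
candidate 5: (m,n)=(20,2) → π∥ = 20+2·λ ≈ 30.3852, π⊥ = 20+2·λ' ≈ 19.6148 ∉ [-0.6, 0.2) ⇒ out
candidate 6: (m,n)=(-8,16) → π∥ = -8+16·λ ≈ 75.0813, π⊥ = -8+16·λ' ≈ -11.0813 ∉ [-0.6, 0.2) ⇒ out
candidate 7: (m,n)=(-17,-23) → π∥ = -17-23·λ ≈ -136.4294, π⊥ = -17-23·λ' ≈ -12.5706 ∉ [-0.6, 0.2) ⇒ out
candidate 8: (m,n)=(-16,23) → π∥ = -16+23·λ ≈ 103.4294, π⊥ = -16+23·λ' ≈ -20.4294 ∉ [-0.6, 0.2) ⇒ out
candidate 9: (m,n)=(-2,16) → π∥ = -2+16·λ ≈ 81.0813, π⊥ = -2+16·λ' ≈ -5.0813 ∉ [-0.6, 0.2) ⇒ out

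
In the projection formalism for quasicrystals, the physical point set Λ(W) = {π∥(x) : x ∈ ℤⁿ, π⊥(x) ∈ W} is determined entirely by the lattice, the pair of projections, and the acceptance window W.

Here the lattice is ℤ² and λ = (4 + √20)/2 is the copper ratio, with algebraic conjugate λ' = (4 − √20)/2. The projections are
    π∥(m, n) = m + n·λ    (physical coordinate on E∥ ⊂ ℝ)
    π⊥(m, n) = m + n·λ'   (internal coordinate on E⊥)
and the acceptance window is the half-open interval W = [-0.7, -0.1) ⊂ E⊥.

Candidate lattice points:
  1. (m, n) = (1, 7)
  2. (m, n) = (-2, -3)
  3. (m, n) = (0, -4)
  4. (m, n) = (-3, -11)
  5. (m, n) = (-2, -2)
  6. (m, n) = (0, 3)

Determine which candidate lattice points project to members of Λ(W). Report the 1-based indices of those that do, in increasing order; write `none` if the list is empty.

1, 4

Numerically λ ≈ 4.236068 and λ' = −1/λ ≈ -0.236068.
candidate 1: (m,n)=(1,7) → π∥ = 1+7·λ ≈ 30.652476, π⊥ = 1+7·λ' ≈ -0.652476 ∈ [-0.7, -0.1) ⇒ IN Λ
candidate 2: (m,n)=(-2,-3) → π∥ = -2-3·λ ≈ -14.708204, π⊥ = -2-3·λ' ≈ -1.291796 ∉ [-0.7, -0.1) ⇒ out
candidate 3: (m,n)=(0,-4) → π∥ = 0-4·λ ≈ -16.944272, π⊥ = 0-4·λ' ≈ 0.944272 ∉ [-0.7, -0.1) ⇒ out
candidate 4: (m,n)=(-3,-11) → π∥ = -3-11·λ ≈ -49.596748, π⊥ = -3-11·λ' ≈ -0.403252 ∈ [-0.7, -0.1) ⇒ IN Λ
candidate 5: (m,n)=(-2,-2) → π∥ = -2-2·λ ≈ -10.472136, π⊥ = -2-2·λ' ≈ -1.527864 ∉ [-0.7, -0.1) ⇒ out
candidate 6: (m,n)=(0,3) → π∥ = 0+3·λ ≈ 12.708204, π⊥ = 0+3·λ' ≈ -0.708204 ∉ [-0.7, -0.1) ⇒ out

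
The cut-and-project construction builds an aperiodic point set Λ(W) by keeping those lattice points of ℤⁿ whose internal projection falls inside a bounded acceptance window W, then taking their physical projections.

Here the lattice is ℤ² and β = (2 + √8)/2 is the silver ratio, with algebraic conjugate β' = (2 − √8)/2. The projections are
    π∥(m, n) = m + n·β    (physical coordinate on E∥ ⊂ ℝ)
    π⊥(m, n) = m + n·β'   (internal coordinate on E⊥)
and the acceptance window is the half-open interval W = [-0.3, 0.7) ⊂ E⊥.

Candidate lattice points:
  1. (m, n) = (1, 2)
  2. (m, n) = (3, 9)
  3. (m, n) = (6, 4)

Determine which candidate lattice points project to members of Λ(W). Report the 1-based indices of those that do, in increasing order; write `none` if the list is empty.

Compute β' = (2−√8)/2 = -0.41421, so π⊥(m,n) = m -0.41421·n.
#1 (1,2): internal coord 1 + (2)·β' = +0.17157; +0.17157 ∈ [-0.3, 0.7) → IN Λ
#2 (3,9): internal coord 3 + (9)·β' = -0.72792; -0.72792 ∉ [-0.3, 0.7) → out
#3 (6,4): internal coord 6 + (4)·β' = +4.34315; +4.34315 ∉ [-0.3, 0.7) → out

1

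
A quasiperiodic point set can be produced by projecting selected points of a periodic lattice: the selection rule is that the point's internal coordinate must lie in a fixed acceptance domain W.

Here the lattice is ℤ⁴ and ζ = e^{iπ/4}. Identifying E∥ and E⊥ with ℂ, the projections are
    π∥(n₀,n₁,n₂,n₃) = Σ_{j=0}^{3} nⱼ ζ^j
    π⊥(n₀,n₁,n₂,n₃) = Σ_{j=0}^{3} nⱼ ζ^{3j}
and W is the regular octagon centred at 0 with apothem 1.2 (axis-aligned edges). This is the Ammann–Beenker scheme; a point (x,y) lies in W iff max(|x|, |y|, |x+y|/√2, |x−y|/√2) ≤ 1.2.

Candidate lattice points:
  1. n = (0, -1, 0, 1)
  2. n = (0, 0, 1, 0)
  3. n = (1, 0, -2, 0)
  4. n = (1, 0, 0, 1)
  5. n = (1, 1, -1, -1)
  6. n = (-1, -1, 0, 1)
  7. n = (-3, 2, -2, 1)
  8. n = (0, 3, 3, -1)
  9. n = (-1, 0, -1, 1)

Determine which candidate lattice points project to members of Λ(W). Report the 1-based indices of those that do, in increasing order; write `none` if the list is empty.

π⊥(n) = n₀ + n₁ζ³ + n₂ζ⁶ + n₃ζ⁹ where ζ = e^{iπ/4}.
#1 (0, -1, 0, 1): internal (1.4142, 0.0000); octagon support 1.4142 vs apothem 1.2 → ∉ W
#2 (0, 0, 1, 0): internal (0.0000, -1.0000); octagon support 1.0000 vs apothem 1.2 → ∈ W
#3 (1, 0, -2, 0): internal (1.0000, 2.0000); octagon support 2.1213 vs apothem 1.2 → ∉ W
#4 (1, 0, 0, 1): internal (1.7071, 0.7071); octagon support 1.7071 vs apothem 1.2 → ∉ W
#5 (1, 1, -1, -1): internal (-0.4142, 1.0000); octagon support 1.0000 vs apothem 1.2 → ∈ W
#6 (-1, -1, 0, 1): internal (0.4142, 0.0000); octagon support 0.4142 vs apothem 1.2 → ∈ W
#7 (-3, 2, -2, 1): internal (-3.7071, 4.1213); octagon support 5.5355 vs apothem 1.2 → ∉ W
#8 (0, 3, 3, -1): internal (-2.8284, -1.5858); octagon support 3.1213 vs apothem 1.2 → ∉ W
#9 (-1, 0, -1, 1): internal (-0.2929, 1.7071); octagon support 1.7071 vs apothem 1.2 → ∉ W

2, 5, 6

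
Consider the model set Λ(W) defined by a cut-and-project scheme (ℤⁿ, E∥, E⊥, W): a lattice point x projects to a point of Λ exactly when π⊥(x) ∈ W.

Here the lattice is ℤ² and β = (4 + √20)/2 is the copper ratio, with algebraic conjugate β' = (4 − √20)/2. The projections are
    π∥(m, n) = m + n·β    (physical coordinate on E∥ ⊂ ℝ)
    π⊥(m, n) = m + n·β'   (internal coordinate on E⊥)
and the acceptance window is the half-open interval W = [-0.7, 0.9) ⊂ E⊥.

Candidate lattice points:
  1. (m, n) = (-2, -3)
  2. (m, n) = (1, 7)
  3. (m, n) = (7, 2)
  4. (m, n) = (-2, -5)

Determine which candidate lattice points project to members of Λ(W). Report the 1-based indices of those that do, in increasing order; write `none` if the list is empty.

Compute β' = (4−√20)/2 = -0.236068, so π⊥(m,n) = m -0.236068·n.
#1 (-2,-3): internal coord -2 + (-3)·β' = -1.291796; -1.291796 ∉ [-0.7, 0.9) → out
#2 (1,7): internal coord 1 + (7)·β' = -0.652476; -0.652476 ∈ [-0.7, 0.9) → IN Λ
#3 (7,2): internal coord 7 + (2)·β' = +6.527864; +6.527864 ∉ [-0.7, 0.9) → out
#4 (-2,-5): internal coord -2 + (-5)·β' = -0.819660; -0.819660 ∉ [-0.7, 0.9) → out

2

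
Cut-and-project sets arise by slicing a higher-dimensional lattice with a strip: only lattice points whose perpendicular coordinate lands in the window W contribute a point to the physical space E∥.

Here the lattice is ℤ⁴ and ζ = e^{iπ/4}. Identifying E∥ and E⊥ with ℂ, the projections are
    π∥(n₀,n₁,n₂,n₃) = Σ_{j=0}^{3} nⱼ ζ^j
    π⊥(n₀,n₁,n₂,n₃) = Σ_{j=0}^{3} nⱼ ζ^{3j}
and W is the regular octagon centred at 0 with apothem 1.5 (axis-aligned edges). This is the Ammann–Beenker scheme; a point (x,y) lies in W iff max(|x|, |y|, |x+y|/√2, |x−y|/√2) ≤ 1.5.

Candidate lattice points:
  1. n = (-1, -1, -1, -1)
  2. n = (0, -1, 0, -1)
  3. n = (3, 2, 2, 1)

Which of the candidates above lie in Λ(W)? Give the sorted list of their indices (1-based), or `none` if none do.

1, 2

With ζ = e^{iπ/4} the internal vectors are ζ^0,ζ^3,ζ^6,ζ^9.
candidate 1: n = (-1, -1, -1, -1) → π⊥ ≈ (-1.000000, -0.414214); max(|x|,|y|,|x±y|/√2) = 1.000000 ≤ 1.5 ⇒ ∈ W
candidate 2: n = (0, -1, 0, -1) → π⊥ ≈ (+0.000000, -1.414214); max(|x|,|y|,|x±y|/√2) = 1.414214 ≤ 1.5 ⇒ ∈ W
candidate 3: n = (3, 2, 2, 1) → π⊥ ≈ (+2.292893, +0.121320); max(|x|,|y|,|x±y|/√2) = 2.292893 > 1.5 ⇒ ∉ W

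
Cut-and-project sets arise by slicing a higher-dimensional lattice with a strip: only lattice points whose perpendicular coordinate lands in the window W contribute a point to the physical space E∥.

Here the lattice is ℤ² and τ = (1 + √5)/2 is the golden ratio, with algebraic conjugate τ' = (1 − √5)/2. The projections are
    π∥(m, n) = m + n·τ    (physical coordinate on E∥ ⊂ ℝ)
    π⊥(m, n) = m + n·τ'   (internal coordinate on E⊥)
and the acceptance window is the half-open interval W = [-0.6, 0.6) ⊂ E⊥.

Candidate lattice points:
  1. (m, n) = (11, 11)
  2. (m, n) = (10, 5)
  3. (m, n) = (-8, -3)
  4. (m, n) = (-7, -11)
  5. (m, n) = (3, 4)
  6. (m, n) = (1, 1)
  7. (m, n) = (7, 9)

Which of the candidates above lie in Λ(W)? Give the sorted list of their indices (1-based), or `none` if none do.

τ' = (1−√5)/2 ≈ -0.618034.
candidate 1: (m,n)=(11,11) → π∥ = 11+11·τ ≈ 28.798374, π⊥ = 11+11·τ' ≈ 4.201626 ∉ [-0.6, 0.6) ⇒ out
candidate 2: (m,n)=(10,5) → π∥ = 10+5·τ ≈ 18.090170, π⊥ = 10+5·τ' ≈ 6.909830 ∉ [-0.6, 0.6) ⇒ out
candidate 3: (m,n)=(-8,-3) → π∥ = -8-3·τ ≈ -12.854102, π⊥ = -8-3·τ' ≈ -6.145898 ∉ [-0.6, 0.6) ⇒ out
candidate 4: (m,n)=(-7,-11) → π∥ = -7-11·τ ≈ -24.798374, π⊥ = -7-11·τ' ≈ -0.201626 ∈ [-0.6, 0.6) ⇒ IN Λ
candidate 5: (m,n)=(3,4) → π∥ = 3+4·τ ≈ 9.472136, π⊥ = 3+4·τ' ≈ 0.527864 ∈ [-0.6, 0.6) ⇒ IN Λ
candidate 6: (m,n)=(1,1) → π∥ = 1+1·τ ≈ 2.618034, π⊥ = 1+1·τ' ≈ 0.381966 ∈ [-0.6, 0.6) ⇒ IN Λ
candidate 7: (m,n)=(7,9) → π∥ = 7+9·τ ≈ 21.562306, π⊥ = 7+9·τ' ≈ 1.437694 ∉ [-0.6, 0.6) ⇒ out

4, 5, 6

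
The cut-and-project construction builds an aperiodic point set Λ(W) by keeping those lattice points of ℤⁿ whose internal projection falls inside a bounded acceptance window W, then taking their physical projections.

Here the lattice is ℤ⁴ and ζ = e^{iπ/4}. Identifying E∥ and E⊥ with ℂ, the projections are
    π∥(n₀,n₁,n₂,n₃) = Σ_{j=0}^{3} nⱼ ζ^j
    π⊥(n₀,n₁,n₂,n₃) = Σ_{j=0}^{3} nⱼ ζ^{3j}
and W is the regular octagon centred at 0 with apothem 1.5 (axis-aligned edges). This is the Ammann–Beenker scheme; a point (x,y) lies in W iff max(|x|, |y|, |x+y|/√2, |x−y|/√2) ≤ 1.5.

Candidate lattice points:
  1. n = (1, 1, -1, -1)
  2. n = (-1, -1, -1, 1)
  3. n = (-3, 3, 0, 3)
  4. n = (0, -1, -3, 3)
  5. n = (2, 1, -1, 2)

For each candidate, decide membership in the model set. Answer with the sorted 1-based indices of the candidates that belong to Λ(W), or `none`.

1, 2

With ζ = e^{iπ/4} the internal vectors are ζ^0,ζ^3,ζ^6,ζ^9.
#1 (1, 1, -1, -1): internal (-0.4142, 1.0000); octagon support 1.0000 vs apothem 1.5 → ∈ W
#2 (-1, -1, -1, 1): internal (0.4142, 1.0000); octagon support 1.0000 vs apothem 1.5 → ∈ W
#3 (-3, 3, 0, 3): internal (-3.0000, 4.2426); octagon support 5.1213 vs apothem 1.5 → ∉ W
#4 (0, -1, -3, 3): internal (2.8284, 4.4142); octagon support 5.1213 vs apothem 1.5 → ∉ W
#5 (2, 1, -1, 2): internal (2.7071, 3.1213); octagon support 4.1213 vs apothem 1.5 → ∉ W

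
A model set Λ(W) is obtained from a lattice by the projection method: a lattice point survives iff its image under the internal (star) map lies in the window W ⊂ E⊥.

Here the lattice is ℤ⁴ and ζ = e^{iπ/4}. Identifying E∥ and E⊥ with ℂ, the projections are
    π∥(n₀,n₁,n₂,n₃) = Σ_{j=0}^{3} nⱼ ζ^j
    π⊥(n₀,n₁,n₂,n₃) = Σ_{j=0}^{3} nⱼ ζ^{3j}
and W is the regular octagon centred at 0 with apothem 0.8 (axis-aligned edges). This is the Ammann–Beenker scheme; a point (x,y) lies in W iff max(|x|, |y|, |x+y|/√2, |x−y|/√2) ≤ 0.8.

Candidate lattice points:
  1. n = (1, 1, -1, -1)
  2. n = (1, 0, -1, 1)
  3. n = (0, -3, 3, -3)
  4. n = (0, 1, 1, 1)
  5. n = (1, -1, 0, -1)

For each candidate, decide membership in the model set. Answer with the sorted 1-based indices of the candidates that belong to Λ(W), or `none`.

π⊥(n) = n₀ + n₁ζ³ + n₂ζ⁶ + n₃ζ⁹ where ζ = e^{iπ/4}.
#1 (1, 1, -1, -1): internal (-0.414214, 1.000000); octagon support 1.000000 vs apothem 0.8 → ∉ W
#2 (1, 0, -1, 1): internal (1.707107, 1.707107); octagon support 2.414214 vs apothem 0.8 → ∉ W
#3 (0, -3, 3, -3): internal (0.000000, -7.242641); octagon support 7.242641 vs apothem 0.8 → ∉ W
#4 (0, 1, 1, 1): internal (0.000000, 0.414214); octagon support 0.414214 vs apothem 0.8 → ∈ W
#5 (1, -1, 0, -1): internal (1.000000, -1.414214); octagon support 1.707107 vs apothem 0.8 → ∉ W

4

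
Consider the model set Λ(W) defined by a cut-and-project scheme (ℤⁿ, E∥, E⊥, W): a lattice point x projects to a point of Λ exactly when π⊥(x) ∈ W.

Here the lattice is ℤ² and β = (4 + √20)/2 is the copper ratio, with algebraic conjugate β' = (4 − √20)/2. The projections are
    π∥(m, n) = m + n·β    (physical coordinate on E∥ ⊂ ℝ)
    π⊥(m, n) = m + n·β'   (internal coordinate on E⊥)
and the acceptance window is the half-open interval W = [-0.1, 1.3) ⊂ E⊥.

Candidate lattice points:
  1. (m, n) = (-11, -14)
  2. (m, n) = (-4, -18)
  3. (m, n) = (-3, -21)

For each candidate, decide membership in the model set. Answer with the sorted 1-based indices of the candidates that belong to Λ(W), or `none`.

2

Numerically β ≈ 4.23607 and β' = −1/β ≈ -0.23607.
#1 (-11,-14): internal coord -11 + (-14)·β' = -7.69505; -7.69505 ∉ [-0.1, 1.3) → out
#2 (-4,-18): internal coord -4 + (-18)·β' = +0.24922; +0.24922 ∈ [-0.1, 1.3) → IN Λ
#3 (-3,-21): internal coord -3 + (-21)·β' = +1.95743; +1.95743 ∉ [-0.1, 1.3) → out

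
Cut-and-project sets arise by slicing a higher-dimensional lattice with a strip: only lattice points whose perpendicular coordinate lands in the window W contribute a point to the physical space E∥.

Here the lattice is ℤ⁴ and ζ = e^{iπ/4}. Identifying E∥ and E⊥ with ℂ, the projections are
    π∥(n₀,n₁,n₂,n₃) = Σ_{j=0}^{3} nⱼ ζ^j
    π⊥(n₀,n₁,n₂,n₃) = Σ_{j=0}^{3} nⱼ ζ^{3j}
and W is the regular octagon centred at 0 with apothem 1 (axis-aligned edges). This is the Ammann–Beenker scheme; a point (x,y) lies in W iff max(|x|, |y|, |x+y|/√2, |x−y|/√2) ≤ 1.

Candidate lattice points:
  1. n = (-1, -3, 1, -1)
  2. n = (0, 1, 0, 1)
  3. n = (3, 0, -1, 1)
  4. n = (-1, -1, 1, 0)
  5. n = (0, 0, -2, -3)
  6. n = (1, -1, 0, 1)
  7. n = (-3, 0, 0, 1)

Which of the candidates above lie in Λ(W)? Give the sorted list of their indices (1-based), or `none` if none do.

none

Internal map: ζ^{3j} for j=0..3 gives (1,0), (−√2/2,√2/2), (0,−1), (√2/2,√2/2).
#1 (-1, -3, 1, -1): internal (0.414214, -3.828427); octagon support 3.828427 vs apothem 1 → ∉ W
#2 (0, 1, 0, 1): internal (0.000000, 1.414214); octagon support 1.414214 vs apothem 1 → ∉ W
#3 (3, 0, -1, 1): internal (3.707107, 1.707107); octagon support 3.828427 vs apothem 1 → ∉ W
#4 (-1, -1, 1, 0): internal (-0.292893, -1.707107); octagon support 1.707107 vs apothem 1 → ∉ W
#5 (0, 0, -2, -3): internal (-2.121320, -0.121320); octagon support 2.121320 vs apothem 1 → ∉ W
#6 (1, -1, 0, 1): internal (2.414214, 0.000000); octagon support 2.414214 vs apothem 1 → ∉ W
#7 (-3, 0, 0, 1): internal (-2.292893, 0.707107); octagon support 2.292893 vs apothem 1 → ∉ W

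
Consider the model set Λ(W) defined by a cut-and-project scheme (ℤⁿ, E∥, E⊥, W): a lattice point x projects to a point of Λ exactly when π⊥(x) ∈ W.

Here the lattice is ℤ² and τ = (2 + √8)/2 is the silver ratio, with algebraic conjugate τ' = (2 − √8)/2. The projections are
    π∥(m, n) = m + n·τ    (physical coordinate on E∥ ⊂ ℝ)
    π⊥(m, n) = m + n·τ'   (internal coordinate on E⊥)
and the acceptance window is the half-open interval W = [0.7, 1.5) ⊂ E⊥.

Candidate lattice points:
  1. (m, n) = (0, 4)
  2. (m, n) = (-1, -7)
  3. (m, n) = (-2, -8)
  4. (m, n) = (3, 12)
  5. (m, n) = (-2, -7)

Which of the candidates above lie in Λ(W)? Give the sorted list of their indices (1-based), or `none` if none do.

τ' = (2−√8)/2 ≈ -0.41421.
candidate 1: (m,n)=(0,4) → π∥ = 0+4·τ ≈ 9.65685, π⊥ = 0+4·τ' ≈ -1.65685 ∉ [0.7, 1.5) ⇒ out
candidate 2: (m,n)=(-1,-7) → π∥ = -1-7·τ ≈ -17.89949, π⊥ = -1-7·τ' ≈ 1.89949 ∉ [0.7, 1.5) ⇒ out
candidate 3: (m,n)=(-2,-8) → π∥ = -2-8·τ ≈ -21.31371, π⊥ = -2-8·τ' ≈ 1.31371 ∈ [0.7, 1.5) ⇒ IN Λ
candidate 4: (m,n)=(3,12) → π∥ = 3+12·τ ≈ 31.97056, π⊥ = 3+12·τ' ≈ -1.97056 ∉ [0.7, 1.5) ⇒ out
candidate 5: (m,n)=(-2,-7) → π∥ = -2-7·τ ≈ -18.89949, π⊥ = -2-7·τ' ≈ 0.89949 ∈ [0.7, 1.5) ⇒ IN Λ

3, 5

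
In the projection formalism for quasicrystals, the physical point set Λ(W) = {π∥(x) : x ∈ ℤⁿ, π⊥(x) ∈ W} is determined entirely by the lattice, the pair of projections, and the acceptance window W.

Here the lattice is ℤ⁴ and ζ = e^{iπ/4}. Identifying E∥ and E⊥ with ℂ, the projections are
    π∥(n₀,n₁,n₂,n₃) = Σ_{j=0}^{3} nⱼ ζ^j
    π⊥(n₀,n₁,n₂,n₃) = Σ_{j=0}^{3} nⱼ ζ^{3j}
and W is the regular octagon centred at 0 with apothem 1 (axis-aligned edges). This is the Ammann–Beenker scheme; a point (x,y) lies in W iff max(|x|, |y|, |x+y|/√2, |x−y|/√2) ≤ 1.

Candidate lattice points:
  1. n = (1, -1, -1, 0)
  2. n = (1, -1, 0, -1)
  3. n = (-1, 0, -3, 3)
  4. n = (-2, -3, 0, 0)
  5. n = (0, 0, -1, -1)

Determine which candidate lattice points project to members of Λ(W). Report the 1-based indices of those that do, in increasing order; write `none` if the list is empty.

5

π⊥(n) = n₀ + n₁ζ³ + n₂ζ⁶ + n₃ζ⁹ where ζ = e^{iπ/4}.
candidate 1: n = (1, -1, -1, 0) → π⊥ ≈ (+1.707107, +0.292893); max(|x|,|y|,|x±y|/√2) = 1.707107 > 1 ⇒ ∉ W
candidate 2: n = (1, -1, 0, -1) → π⊥ ≈ (+1.000000, -1.414214); max(|x|,|y|,|x±y|/√2) = 1.707107 > 1 ⇒ ∉ W
candidate 3: n = (-1, 0, -3, 3) → π⊥ ≈ (+1.121320, +5.121320); max(|x|,|y|,|x±y|/√2) = 5.121320 > 1 ⇒ ∉ W
candidate 4: n = (-2, -3, 0, 0) → π⊥ ≈ (+0.121320, -2.121320); max(|x|,|y|,|x±y|/√2) = 2.121320 > 1 ⇒ ∉ W
candidate 5: n = (0, 0, -1, -1) → π⊥ ≈ (-0.707107, +0.292893); max(|x|,|y|,|x±y|/√2) = 0.707107 ≤ 1 ⇒ ∈ W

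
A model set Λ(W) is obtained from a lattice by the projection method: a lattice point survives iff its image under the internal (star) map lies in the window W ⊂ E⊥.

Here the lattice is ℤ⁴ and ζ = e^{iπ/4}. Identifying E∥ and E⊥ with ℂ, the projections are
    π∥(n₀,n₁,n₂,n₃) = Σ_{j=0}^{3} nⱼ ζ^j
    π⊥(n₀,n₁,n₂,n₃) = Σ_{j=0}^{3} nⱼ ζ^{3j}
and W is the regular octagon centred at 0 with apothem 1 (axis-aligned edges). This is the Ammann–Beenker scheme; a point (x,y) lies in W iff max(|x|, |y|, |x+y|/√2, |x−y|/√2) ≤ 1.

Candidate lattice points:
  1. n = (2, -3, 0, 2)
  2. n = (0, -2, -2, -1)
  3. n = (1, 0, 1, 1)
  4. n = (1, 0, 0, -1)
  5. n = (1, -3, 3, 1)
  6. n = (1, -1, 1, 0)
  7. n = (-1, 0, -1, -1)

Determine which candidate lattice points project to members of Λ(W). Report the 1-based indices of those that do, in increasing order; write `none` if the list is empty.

Internal map: ζ^{3j} for j=0..3 gives (1,0), (−√2/2,√2/2), (0,−1), (√2/2,√2/2).
#1 (2, -3, 0, 2): internal (5.53553, -0.70711); octagon support 5.53553 vs apothem 1 → ∉ W
#2 (0, -2, -2, -1): internal (0.70711, -0.12132); octagon support 0.70711 vs apothem 1 → ∈ W
#3 (1, 0, 1, 1): internal (1.70711, -0.29289); octagon support 1.70711 vs apothem 1 → ∉ W
#4 (1, 0, 0, -1): internal (0.29289, -0.70711); octagon support 0.70711 vs apothem 1 → ∈ W
#5 (1, -3, 3, 1): internal (3.82843, -4.41421); octagon support 5.82843 vs apothem 1 → ∉ W
#6 (1, -1, 1, 0): internal (1.70711, -1.70711); octagon support 2.41421 vs apothem 1 → ∉ W
#7 (-1, 0, -1, -1): internal (-1.70711, 0.29289); octagon support 1.70711 vs apothem 1 → ∉ W

2, 4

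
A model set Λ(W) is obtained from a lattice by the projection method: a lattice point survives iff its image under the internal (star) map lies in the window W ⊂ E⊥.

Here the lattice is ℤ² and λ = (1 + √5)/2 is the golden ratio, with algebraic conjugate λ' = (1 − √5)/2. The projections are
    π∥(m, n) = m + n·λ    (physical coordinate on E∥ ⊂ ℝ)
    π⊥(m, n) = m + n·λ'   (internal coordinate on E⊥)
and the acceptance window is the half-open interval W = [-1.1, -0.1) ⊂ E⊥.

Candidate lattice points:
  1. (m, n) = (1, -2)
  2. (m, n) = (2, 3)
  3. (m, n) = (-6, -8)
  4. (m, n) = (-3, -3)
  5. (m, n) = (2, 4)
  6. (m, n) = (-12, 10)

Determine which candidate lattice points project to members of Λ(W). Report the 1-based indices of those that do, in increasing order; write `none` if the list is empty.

3, 5

λ' = (1−√5)/2 ≈ -0.618034.
[1] lift (1,-2): star map gives 2.236068; window check -1.1 ≤ 2.236068 < -0.1 is false → out
[2] lift (2,3): star map gives 0.145898; window check -1.1 ≤ 0.145898 < -0.1 is false → out
[3] lift (-6,-8): star map gives -1.055728; window check -1.1 ≤ -1.055728 < -0.1 is true → IN Λ
[4] lift (-3,-3): star map gives -1.145898; window check -1.1 ≤ -1.145898 < -0.1 is false → out
[5] lift (2,4): star map gives -0.472136; window check -1.1 ≤ -0.472136 < -0.1 is true → IN Λ
[6] lift (-12,10): star map gives -18.180340; window check -1.1 ≤ -18.180340 < -0.1 is false → out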